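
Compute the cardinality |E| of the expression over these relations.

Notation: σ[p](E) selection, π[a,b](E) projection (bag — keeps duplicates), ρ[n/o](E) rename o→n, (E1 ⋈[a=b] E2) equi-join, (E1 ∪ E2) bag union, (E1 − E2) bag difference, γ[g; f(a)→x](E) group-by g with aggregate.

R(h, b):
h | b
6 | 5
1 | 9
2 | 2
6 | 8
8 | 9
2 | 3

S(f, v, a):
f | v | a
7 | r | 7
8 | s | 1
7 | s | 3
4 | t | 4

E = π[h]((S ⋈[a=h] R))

Row counts bottom-up:
  S → 4
  R → 6
  (S ⋈[a=h] R) → 1
  π[h]((S ⋈[a=h] R)) → 1

|E| = 1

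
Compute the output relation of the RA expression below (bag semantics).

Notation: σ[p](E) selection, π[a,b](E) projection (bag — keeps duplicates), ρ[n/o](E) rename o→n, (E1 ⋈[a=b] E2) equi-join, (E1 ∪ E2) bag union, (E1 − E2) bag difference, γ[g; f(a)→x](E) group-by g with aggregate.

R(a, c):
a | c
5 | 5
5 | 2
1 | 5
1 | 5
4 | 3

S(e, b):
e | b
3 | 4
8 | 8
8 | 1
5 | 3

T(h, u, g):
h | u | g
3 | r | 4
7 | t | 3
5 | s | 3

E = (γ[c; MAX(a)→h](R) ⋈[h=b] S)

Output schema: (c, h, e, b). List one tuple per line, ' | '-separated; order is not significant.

Stepwise |·|:
  R → 5
  γ[c; MAX(a)→h](R) → 3
  S → 4
  (γ[c; MAX(a)→h](R) ⋈[h=b] S) → 1

== RESULT ==
c | h | e | b
3 | 4 | 3 | 4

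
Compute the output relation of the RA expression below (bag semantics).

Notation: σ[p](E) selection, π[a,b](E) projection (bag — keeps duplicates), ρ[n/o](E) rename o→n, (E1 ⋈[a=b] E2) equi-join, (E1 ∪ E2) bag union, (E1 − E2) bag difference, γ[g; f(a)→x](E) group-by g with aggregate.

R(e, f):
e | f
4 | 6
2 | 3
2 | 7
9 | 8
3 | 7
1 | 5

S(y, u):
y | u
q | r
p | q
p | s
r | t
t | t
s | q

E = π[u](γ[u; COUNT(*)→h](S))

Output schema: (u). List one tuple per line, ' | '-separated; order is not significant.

Subexpression sizes:
  S → 6
  γ[u; COUNT(*)→h](S) → 4
  π[u](γ[u; COUNT(*)→h](S)) → 4

== RESULT ==
u
q
r
s
t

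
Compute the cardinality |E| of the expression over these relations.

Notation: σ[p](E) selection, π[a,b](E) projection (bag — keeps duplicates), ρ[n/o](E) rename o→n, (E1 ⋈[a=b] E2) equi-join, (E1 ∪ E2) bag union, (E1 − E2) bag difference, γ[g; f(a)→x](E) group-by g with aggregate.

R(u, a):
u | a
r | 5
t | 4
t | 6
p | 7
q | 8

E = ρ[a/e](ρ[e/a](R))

Stepwise |·|:
  R → 5
  ρ[e/a](R) → 5
  ρ[a/e](ρ[e/a](R)) → 5

|E| = 5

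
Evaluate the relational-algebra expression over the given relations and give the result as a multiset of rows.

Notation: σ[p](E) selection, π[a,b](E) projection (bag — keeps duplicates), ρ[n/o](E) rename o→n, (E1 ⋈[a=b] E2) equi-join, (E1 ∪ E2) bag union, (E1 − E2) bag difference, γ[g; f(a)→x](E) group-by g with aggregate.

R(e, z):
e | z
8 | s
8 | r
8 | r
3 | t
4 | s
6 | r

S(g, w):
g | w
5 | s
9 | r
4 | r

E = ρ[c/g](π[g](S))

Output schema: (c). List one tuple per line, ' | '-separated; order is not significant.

Subexpression sizes:
  S → 3
  π[g](S) → 3
  ρ[c/g](π[g](S)) → 3

== RESULT ==
c
4
5
9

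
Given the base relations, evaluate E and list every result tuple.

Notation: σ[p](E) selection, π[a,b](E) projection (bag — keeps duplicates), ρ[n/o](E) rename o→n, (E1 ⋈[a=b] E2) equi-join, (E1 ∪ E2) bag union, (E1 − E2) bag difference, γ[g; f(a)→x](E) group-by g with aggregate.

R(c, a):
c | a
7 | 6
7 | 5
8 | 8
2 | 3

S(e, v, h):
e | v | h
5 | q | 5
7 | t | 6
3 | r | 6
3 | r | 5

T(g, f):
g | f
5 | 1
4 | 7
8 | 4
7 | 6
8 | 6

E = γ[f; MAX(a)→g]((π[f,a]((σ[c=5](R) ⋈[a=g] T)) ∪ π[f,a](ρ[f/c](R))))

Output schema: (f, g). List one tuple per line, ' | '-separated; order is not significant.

Per-node cardinality:
  R → 4
  σ[c=5](R) → 0
  T → 5
  (σ[c=5](R) ⋈[a=g] T) → 0
  π[f,a]((σ[c=5](R) ⋈[a=g] T)) → 0
  R → 4
  ρ[f/c](R) → 4
  π[f,a](ρ[f/c](R)) → 4
  (π[f,a]((σ[c=5](R) ⋈[a=g] T)) ∪ π[f,a](ρ[f/c](R))) → 4
  γ[f; MAX(a)→g]((π[f,a]((σ[c=5](R) ⋈[a=g] T)) ∪ π[f,a](ρ[f/c](R)))) → 3

== RESULT ==
f | g
2 | 3
7 | 6
8 | 8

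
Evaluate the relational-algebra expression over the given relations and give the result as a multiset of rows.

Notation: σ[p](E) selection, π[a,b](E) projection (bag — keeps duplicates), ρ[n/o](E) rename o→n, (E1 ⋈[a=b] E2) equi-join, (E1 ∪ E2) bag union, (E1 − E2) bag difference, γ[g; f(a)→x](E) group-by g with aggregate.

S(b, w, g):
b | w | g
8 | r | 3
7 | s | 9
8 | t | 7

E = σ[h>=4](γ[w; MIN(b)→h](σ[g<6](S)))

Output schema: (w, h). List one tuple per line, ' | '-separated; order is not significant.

Per-node cardinality:
  S → 3
  σ[g<6](S) → 1
  γ[w; MIN(b)→h](σ[g<6](S)) → 1
  σ[h>=4](γ[w; MIN(b)→h](σ[g<6](S))) → 1

== RESULT ==
w | h
r | 8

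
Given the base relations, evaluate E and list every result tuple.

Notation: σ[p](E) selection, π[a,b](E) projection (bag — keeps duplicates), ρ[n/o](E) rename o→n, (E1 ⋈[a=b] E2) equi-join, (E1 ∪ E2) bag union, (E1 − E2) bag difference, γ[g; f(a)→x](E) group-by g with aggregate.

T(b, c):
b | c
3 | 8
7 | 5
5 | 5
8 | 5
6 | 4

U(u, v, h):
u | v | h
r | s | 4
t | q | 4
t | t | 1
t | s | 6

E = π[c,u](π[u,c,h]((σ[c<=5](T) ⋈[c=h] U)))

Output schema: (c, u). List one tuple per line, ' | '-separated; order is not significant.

Subexpression sizes:
  T → 5
  σ[c<=5](T) → 4
  U → 4
  (σ[c<=5](T) ⋈[c=h] U) → 2
  π[u,c,h]((σ[c<=5](T) ⋈[c=h] U)) → 2
  π[c,u](π[u,c,h]((σ[c<=5](T) ⋈[c=h] U))) → 2

== RESULT ==
c | u
4 | r
4 | t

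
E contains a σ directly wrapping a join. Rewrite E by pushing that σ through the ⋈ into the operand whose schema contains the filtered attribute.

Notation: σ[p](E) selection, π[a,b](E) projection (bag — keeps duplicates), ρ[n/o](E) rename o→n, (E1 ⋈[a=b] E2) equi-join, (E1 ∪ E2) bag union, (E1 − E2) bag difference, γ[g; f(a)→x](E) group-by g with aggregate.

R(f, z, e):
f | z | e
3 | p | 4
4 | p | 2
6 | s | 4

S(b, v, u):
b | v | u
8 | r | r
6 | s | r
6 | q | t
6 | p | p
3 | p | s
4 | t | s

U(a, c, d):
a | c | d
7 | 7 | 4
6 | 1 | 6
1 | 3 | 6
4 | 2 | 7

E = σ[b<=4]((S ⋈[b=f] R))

σ filters on b, owned by the left side.
E' = (σ[b<=4](S) ⋈[b=f] R)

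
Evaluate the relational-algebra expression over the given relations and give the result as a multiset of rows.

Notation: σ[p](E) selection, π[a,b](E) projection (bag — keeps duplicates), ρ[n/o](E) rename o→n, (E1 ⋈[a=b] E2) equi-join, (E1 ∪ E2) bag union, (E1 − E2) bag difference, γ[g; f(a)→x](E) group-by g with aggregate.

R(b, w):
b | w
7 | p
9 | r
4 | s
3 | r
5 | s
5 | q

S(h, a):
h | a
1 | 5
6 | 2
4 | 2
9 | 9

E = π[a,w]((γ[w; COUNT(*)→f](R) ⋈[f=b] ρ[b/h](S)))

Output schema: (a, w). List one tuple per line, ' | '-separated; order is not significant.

Row counts bottom-up:
  R → 6
  γ[w; COUNT(*)→f](R) → 4
  S → 4
  ρ[b/h](S) → 4
  (γ[w; COUNT(*)→f](R) ⋈[f=b] ρ[b/h](S)) → 2
  π[a,w]((γ[w; COUNT(*)→f](R) ⋈[f=b] ρ[b/h](S))) → 2

== RESULT ==
a | w
5 | p
5 | q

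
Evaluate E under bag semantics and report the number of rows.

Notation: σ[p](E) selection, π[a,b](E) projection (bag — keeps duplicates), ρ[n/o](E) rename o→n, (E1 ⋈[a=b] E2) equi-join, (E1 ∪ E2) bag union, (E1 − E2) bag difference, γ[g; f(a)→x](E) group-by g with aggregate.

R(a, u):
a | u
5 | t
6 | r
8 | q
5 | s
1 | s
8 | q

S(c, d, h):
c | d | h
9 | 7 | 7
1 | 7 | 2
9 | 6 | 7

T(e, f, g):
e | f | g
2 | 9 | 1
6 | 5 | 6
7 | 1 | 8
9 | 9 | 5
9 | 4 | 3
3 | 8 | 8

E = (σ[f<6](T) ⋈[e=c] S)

Per-node cardinality:
  T → 6
  σ[f<6](T) → 3
  S → 3
  (σ[f<6](T) ⋈[e=c] S) → 2

|E| = 2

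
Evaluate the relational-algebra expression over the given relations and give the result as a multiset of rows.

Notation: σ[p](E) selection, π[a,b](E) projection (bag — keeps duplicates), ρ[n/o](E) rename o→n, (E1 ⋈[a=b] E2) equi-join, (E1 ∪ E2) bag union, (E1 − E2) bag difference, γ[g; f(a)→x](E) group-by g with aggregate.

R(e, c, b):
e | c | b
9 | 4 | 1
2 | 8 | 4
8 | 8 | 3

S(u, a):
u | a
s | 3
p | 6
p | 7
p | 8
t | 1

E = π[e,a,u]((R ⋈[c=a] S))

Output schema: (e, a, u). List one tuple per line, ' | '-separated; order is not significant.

Row counts bottom-up:
  R → 3
  S → 5
  (R ⋈[c=a] S) → 2
  π[e,a,u]((R ⋈[c=a] S)) → 2

== RESULT ==
e | a | u
2 | 8 | p
8 | 8 | p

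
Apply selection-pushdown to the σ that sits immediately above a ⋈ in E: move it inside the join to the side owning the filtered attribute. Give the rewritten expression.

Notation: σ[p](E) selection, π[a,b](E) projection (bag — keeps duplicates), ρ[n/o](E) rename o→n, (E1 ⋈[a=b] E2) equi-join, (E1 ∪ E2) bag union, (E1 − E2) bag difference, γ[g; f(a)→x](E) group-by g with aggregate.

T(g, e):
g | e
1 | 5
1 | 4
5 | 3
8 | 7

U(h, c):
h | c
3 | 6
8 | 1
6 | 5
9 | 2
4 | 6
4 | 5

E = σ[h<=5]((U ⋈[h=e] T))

σ filters on h, owned by the left side.
E' = (σ[h<=5](U) ⋈[h=e] T)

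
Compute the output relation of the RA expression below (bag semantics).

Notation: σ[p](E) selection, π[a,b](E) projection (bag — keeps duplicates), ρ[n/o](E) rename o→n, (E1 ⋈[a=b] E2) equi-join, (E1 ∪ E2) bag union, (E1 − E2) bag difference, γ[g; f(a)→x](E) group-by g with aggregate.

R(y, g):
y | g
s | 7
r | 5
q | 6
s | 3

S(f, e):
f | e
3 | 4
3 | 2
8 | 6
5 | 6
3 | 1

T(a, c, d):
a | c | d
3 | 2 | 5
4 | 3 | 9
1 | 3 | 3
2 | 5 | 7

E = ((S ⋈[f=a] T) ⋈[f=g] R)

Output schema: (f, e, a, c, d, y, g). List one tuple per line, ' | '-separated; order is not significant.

Row counts bottom-up:
  S → 5
  T → 4
  (S ⋈[f=a] T) → 3
  R → 4
  ((S ⋈[f=a] T) ⋈[f=g] R) → 3

== RESULT ==
f | e | a | c | d | y | g
3 | 1 | 3 | 2 | 5 | s | 3
3 | 2 | 3 | 2 | 5 | s | 3
3 | 4 | 3 | 2 | 5 | s | 3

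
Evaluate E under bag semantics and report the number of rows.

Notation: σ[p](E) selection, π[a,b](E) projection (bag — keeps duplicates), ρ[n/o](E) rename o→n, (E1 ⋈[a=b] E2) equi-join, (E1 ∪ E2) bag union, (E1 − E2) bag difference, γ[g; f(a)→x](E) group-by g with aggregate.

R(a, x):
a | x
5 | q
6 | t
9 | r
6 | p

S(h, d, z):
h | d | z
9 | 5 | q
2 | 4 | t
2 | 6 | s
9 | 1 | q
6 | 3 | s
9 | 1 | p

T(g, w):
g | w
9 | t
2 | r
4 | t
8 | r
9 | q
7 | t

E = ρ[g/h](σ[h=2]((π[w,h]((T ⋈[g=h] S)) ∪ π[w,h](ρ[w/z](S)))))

Stepwise |·|:
  T → 6
  S → 6
  (T ⋈[g=h] S) → 8
  π[w,h]((T ⋈[g=h] S)) → 8
  S → 6
  ρ[w/z](S) → 6
  π[w,h](ρ[w/z](S)) → 6
  (π[w,h]((T ⋈[g=h] S)) ∪ π[w,h](ρ[w/z](S))) → 14
  σ[h=2]((π[w,h]((T ⋈[g=h] S)) ∪ π[w,h](ρ[w/z](S)))) → 4
  ρ[g/h](σ[h=2]((π[w,h]((T ⋈[g=h] S)) ∪ π[w,h](ρ[w/z](S))))) → 4

|E| = 4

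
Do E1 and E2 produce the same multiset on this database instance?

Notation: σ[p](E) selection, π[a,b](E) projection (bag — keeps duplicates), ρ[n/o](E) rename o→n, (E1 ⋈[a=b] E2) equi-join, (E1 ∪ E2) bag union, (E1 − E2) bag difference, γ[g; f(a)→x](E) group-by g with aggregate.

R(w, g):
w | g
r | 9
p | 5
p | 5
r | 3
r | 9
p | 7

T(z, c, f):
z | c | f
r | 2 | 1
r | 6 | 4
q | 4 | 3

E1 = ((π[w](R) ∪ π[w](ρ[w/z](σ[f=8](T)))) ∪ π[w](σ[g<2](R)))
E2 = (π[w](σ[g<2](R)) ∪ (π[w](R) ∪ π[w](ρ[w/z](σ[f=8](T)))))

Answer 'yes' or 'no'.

E1 stepwise |·|:
  R → 6
  π[w](R) → 6
  T → 3
  σ[f=8](T) → 0
  ρ[w/z](σ[f=8](T)) → 0
  π[w](ρ[w/z](σ[f=8](T))) → 0
  (π[w](R) ∪ π[w](ρ[w/z](σ[f=8](T)))) → 6
  R → 6
  σ[g<2](R) → 0
  π[w](σ[g<2](R)) → 0
  ((π[w](R) ∪ π[w](ρ[w/z](σ[f=8](T)))) ∪ π[w](σ[g<2](R))) → 6
E2 stepwise |·|:
  R → 6
  σ[g<2](R) → 0
  π[w](σ[g<2](R)) → 0
  R → 6
  π[w](R) → 6
  T → 3
  σ[f=8](T) → 0
  ρ[w/z](σ[f=8](T)) → 0
  π[w](ρ[w/z](σ[f=8](T))) → 0
  (π[w](R) ∪ π[w](ρ[w/z](σ[f=8](T)))) → 6
  (π[w](σ[g<2](R)) ∪ (π[w](R) ∪ π[w](ρ[w/z](σ[f=8](T))))) → 6

E1 and E2 produce the same multiset:
w
p
p
p
r
r
r

yes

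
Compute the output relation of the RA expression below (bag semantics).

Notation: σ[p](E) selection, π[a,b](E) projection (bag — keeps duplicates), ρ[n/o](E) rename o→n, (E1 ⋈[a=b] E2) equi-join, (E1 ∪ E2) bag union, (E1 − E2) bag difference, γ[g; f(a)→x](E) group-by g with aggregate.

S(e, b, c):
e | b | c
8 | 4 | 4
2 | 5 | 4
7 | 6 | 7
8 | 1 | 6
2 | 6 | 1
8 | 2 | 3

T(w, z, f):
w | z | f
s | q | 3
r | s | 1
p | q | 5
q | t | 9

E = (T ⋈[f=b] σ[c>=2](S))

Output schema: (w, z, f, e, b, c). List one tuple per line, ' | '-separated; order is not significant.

Stepwise |·|:
  T → 4
  S → 6
  σ[c>=2](S) → 5
  (T ⋈[f=b] σ[c>=2](S)) → 2

== RESULT ==
w | z | f | e | b | c
p | q | 5 | 2 | 5 | 4
r | s | 1 | 8 | 1 | 6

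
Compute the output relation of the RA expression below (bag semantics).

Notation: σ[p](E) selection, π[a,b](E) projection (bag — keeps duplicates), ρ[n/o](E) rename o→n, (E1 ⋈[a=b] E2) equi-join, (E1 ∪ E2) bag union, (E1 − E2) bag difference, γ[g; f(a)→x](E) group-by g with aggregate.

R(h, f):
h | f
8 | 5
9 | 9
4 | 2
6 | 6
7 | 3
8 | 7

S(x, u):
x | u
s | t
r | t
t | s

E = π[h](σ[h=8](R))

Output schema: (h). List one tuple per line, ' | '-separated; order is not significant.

Row counts bottom-up:
  R → 6
  σ[h=8](R) → 2
  π[h](σ[h=8](R)) → 2

== RESULT ==
h
8
8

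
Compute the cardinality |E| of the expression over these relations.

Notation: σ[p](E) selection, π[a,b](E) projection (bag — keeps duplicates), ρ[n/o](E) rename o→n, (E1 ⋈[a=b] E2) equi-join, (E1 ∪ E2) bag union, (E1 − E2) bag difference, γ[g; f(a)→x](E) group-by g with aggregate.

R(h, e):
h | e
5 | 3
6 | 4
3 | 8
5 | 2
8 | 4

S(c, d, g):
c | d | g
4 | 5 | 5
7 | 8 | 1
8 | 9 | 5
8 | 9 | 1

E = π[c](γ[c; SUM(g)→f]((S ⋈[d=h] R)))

Row counts bottom-up:
  S → 4
  R → 5
  (S ⋈[d=h] R) → 3
  γ[c; SUM(g)→f]((S ⋈[d=h] R)) → 2
  π[c](γ[c; SUM(g)→f]((S ⋈[d=h] R))) → 2

|E| = 2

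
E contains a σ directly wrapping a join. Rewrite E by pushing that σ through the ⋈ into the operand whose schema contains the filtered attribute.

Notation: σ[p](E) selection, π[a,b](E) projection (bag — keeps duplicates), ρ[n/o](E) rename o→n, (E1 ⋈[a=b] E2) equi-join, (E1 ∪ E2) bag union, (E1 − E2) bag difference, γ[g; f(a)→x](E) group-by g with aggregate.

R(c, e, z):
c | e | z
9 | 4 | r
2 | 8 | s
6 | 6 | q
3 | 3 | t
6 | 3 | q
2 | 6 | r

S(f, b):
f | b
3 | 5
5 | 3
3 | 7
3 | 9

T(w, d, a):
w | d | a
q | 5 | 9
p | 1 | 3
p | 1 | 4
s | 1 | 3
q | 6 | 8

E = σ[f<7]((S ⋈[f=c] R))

σ filters on f, owned by the left side.
E' = (σ[f<7](S) ⋈[f=c] R)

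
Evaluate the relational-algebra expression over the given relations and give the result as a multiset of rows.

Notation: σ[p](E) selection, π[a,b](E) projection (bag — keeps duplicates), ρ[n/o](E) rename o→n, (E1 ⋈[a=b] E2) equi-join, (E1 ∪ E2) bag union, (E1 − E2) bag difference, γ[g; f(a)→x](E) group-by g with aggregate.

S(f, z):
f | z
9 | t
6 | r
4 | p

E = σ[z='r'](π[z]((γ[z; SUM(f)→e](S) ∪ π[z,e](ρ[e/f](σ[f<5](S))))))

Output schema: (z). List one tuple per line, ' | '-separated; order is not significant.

Per-node cardinality:
  S → 3
  γ[z; SUM(f)→e](S) → 3
  S → 3
  σ[f<5](S) → 1
  ρ[e/f](σ[f<5](S)) → 1
  π[z,e](ρ[e/f](σ[f<5](S))) → 1
  (γ[z; SUM(f)→e](S) ∪ π[z,e](ρ[e/f](σ[f<5](S)))) → 4
  π[z]((γ[z; SUM(f)→e](S) ∪ π[z,e](ρ[e/f](σ[f<5](S))))) → 4
  σ[z='r'](π[z]((γ[z; SUM(f)→e](S) ∪ π[z,e](ρ[e/f](σ[f<5](S)))))) → 1

== RESULT ==
z
r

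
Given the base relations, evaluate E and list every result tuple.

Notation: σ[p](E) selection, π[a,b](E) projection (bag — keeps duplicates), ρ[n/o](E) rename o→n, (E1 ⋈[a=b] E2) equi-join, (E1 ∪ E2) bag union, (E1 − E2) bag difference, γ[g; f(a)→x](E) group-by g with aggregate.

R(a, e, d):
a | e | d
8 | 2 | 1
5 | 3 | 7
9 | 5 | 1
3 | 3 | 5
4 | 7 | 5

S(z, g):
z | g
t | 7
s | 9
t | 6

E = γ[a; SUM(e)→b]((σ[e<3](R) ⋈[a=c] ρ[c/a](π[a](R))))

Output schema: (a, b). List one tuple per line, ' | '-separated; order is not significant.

Per-node cardinality:
  R → 5
  σ[e<3](R) → 1
  R → 5
  π[a](R) → 5
  ρ[c/a](π[a](R)) → 5
  (σ[e<3](R) ⋈[a=c] ρ[c/a](π[a](R))) → 1
  γ[a; SUM(e)→b]((σ[e<3](R) ⋈[a=c] ρ[c/a](π[a](R)))) → 1

== RESULT ==
a | b
8 | 2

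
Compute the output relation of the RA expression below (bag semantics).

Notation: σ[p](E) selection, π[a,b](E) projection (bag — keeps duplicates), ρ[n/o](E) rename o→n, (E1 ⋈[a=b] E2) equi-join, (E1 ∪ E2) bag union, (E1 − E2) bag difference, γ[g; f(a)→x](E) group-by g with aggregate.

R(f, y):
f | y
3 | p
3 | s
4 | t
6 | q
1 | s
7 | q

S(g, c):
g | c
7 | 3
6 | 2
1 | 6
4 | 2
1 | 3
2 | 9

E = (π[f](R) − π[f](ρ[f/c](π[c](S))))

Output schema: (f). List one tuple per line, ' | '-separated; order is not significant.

Subexpression sizes:
  R → 6
  π[f](R) → 6
  S → 6
  π[c](S) → 6
  ρ[f/c](π[c](S)) → 6
  π[f](ρ[f/c](π[c](S))) → 6
  (π[f](R) − π[f](ρ[f/c](π[c](S)))) → 3

== RESULT ==
f
1
4
7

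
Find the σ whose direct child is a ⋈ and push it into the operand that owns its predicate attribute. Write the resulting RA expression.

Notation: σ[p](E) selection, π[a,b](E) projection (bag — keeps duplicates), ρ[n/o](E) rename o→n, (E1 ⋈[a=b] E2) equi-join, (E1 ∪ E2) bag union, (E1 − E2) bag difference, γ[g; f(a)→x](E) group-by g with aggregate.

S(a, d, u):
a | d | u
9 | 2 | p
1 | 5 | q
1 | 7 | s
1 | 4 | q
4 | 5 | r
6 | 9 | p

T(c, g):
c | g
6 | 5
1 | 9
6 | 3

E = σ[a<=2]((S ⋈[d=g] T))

σ filters on a, owned by the left side.
E' = (σ[a<=2](S) ⋈[d=g] T)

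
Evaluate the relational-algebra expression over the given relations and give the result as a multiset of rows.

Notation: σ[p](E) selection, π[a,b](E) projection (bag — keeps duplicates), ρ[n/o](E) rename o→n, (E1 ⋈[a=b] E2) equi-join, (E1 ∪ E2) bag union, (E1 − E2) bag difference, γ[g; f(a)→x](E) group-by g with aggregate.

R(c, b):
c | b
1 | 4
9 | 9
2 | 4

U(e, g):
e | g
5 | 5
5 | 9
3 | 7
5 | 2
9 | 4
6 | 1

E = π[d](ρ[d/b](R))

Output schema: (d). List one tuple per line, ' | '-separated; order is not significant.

Per-node cardinality:
  R → 3
  ρ[d/b](R) → 3
  π[d](ρ[d/b](R)) → 3

== RESULT ==
d
4
4
9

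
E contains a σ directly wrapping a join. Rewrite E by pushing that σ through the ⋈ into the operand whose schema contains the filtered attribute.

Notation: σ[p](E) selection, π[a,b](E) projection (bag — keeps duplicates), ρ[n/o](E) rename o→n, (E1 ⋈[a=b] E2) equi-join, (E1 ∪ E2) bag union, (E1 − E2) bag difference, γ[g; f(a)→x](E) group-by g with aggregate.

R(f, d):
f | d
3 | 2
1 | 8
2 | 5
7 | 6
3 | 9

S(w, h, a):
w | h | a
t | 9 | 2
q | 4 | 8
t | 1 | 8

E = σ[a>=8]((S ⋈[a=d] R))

σ filters on a, owned by the left side.
E' = (σ[a>=8](S) ⋈[a=d] R)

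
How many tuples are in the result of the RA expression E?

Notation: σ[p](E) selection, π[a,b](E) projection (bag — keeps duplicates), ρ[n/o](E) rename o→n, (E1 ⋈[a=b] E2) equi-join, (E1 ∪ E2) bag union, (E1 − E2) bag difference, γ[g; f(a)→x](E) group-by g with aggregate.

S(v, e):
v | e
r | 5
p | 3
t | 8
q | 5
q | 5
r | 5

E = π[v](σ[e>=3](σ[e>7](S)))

Per-node cardinality:
  S → 6
  σ[e>7](S) → 1
  σ[e>=3](σ[e>7](S)) → 1
  π[v](σ[e>=3](σ[e>7](S))) → 1

|E| = 1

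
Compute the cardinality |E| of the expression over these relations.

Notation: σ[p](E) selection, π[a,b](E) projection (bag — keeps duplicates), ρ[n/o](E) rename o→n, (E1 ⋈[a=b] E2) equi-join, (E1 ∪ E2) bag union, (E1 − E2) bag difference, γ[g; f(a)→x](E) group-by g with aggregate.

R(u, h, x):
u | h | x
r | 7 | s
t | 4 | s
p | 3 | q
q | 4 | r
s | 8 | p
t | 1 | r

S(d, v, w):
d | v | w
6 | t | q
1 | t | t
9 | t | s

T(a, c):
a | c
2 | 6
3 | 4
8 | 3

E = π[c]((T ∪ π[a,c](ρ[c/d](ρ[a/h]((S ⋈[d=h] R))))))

Row counts bottom-up:
  T → 3
  S → 3
  R → 6
  (S ⋈[d=h] R) → 1
  ρ[a/h]((S ⋈[d=h] R)) → 1
  ρ[c/d](ρ[a/h]((S ⋈[d=h] R))) → 1
  π[a,c](ρ[c/d](ρ[a/h]((S ⋈[d=h] R)))) → 1
  (T ∪ π[a,c](ρ[c/d](ρ[a/h]((S ⋈[d=h] R))))) → 4
  π[c]((T ∪ π[a,c](ρ[c/d](ρ[a/h]((S ⋈[d=h] R)))))) → 4

|E| = 4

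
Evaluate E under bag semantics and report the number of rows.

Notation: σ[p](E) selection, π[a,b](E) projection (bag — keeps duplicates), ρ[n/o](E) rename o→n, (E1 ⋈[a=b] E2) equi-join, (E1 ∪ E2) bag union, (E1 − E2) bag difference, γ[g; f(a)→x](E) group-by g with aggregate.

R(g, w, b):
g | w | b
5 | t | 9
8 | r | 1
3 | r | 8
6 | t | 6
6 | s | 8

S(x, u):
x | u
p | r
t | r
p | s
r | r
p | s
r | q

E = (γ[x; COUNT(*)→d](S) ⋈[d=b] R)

Row counts bottom-up:
  S → 6
  γ[x; COUNT(*)→d](S) → 3
  R → 5
  (γ[x; COUNT(*)→d](S) ⋈[d=b] R) → 1

|E| = 1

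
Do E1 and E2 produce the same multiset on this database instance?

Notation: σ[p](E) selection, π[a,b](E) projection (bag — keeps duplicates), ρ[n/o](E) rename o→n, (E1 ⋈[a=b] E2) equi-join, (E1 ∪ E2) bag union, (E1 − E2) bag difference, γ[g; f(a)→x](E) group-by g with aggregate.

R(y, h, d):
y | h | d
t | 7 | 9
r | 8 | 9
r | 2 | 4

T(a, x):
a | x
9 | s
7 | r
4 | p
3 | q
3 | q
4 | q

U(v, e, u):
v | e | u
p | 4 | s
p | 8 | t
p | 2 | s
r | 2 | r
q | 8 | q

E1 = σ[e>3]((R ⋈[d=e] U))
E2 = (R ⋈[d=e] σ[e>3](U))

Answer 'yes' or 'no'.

E1 stepwise |·|:
  R → 3
  U → 5
  (R ⋈[d=e] U) → 1
  σ[e>3]((R ⋈[d=e] U)) → 1
E2 stepwise |·|:
  R → 3
  U → 5
  σ[e>3](U) → 3
  (R ⋈[d=e] σ[e>3](U)) → 1

E1 and E2 produce the same multiset:
y | h | d | v | e | u
r | 2 | 4 | p | 4 | s

yes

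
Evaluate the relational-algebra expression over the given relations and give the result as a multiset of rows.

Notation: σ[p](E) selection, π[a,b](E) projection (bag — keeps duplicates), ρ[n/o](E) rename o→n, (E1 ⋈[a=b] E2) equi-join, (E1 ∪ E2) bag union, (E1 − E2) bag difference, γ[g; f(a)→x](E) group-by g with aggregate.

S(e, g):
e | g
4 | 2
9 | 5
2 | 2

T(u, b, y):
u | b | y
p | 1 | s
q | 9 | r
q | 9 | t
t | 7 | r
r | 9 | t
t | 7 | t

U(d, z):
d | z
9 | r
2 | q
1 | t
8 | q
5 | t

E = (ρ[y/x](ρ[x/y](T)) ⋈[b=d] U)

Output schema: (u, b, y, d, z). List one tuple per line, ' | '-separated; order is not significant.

Row counts bottom-up:
  T → 6
  ρ[x/y](T) → 6
  ρ[y/x](ρ[x/y](T)) → 6
  U → 5
  (ρ[y/x](ρ[x/y](T)) ⋈[b=d] U) → 4

== RESULT ==
u | b | y | d | z
p | 1 | s | 1 | t
q | 9 | r | 9 | r
q | 9 | t | 9 | r
r | 9 | t | 9 | r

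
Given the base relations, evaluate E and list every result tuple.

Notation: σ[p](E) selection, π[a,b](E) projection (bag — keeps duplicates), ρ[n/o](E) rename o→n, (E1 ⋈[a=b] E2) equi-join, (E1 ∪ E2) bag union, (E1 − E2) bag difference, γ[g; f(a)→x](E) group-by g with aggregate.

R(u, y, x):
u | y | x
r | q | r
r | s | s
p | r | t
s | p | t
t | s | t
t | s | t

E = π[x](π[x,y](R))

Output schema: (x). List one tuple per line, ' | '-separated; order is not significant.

Subexpression sizes:
  R → 6
  π[x,y](R) → 6
  π[x](π[x,y](R)) → 6

== RESULT ==
x
r
s
t
t
t
t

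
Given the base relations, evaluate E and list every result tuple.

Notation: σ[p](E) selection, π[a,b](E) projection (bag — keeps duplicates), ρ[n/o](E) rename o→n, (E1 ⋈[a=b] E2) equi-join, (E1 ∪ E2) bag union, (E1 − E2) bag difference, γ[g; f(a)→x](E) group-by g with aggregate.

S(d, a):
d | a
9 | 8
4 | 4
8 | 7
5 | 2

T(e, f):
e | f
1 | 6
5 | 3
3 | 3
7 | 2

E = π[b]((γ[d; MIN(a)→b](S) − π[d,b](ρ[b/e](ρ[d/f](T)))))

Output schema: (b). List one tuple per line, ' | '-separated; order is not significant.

Per-node cardinality:
  S → 4
  γ[d; MIN(a)→b](S) → 4
  T → 4
  ρ[d/f](T) → 4
  ρ[b/e](ρ[d/f](T)) → 4
  π[d,b](ρ[b/e](ρ[d/f](T))) → 4
  (γ[d; MIN(a)→b](S) − π[d,b](ρ[b/e](ρ[d/f](T)))) → 4
  π[b]((γ[d; MIN(a)→b](S) − π[d,b](ρ[b/e](ρ[d/f](T))))) → 4

== RESULT ==
b
2
4
7
8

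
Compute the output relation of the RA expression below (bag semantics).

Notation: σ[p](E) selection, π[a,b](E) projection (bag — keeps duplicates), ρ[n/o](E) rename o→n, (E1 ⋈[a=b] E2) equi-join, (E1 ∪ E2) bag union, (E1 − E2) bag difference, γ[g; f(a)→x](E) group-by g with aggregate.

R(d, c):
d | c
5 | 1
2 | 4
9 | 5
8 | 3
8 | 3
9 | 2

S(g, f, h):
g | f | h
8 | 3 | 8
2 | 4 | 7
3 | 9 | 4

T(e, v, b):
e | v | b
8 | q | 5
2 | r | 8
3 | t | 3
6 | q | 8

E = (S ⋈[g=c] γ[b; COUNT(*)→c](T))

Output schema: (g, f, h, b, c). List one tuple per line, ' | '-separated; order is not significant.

Stepwise |·|:
  S → 3
  T → 4
  γ[b; COUNT(*)→c](T) → 3
  (S ⋈[g=c] γ[b; COUNT(*)→c](T)) → 1

== RESULT ==
g | f | h | b | c
2 | 4 | 7 | 8 | 2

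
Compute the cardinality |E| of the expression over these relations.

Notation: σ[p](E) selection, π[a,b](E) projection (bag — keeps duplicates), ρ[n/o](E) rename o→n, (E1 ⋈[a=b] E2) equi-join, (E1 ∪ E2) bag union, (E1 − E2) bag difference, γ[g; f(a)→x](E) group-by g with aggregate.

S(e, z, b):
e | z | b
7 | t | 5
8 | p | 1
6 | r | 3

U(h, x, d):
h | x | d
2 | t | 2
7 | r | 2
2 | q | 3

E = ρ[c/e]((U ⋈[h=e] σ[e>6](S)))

Per-node cardinality:
  U → 3
  S → 3
  σ[e>6](S) → 2
  (U ⋈[h=e] σ[e>6](S)) → 1
  ρ[c/e]((U ⋈[h=e] σ[e>6](S))) → 1

|E| = 1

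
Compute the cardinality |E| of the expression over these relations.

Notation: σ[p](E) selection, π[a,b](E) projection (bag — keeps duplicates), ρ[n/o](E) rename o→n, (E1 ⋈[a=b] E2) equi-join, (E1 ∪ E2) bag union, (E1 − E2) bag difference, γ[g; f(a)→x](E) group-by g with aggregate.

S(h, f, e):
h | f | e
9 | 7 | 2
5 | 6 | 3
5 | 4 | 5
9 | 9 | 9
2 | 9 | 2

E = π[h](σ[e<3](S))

Row counts bottom-up:
  S → 5
  σ[e<3](S) → 2
  π[h](σ[e<3](S)) → 2

|E| = 2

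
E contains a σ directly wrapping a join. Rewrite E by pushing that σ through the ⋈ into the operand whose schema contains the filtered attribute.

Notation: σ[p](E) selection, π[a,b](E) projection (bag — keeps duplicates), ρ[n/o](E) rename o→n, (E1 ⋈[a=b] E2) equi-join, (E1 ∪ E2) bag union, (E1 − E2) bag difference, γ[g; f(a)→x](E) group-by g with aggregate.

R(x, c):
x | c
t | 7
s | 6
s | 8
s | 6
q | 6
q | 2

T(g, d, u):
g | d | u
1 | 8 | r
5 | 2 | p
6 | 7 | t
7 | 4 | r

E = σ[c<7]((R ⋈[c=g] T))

σ filters on c, owned by the left side.
E' = (σ[c<7](R) ⋈[c=g] T)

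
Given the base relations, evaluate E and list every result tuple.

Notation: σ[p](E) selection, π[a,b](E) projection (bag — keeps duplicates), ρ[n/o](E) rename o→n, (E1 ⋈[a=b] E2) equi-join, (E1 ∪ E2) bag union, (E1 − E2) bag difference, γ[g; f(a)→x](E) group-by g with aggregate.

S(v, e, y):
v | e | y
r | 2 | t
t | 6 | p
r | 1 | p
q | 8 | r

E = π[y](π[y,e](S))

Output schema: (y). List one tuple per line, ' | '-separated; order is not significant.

Subexpression sizes:
  S → 4
  π[y,e](S) → 4
  π[y](π[y,e](S)) → 4

== RESULT ==
y
p
p
r
t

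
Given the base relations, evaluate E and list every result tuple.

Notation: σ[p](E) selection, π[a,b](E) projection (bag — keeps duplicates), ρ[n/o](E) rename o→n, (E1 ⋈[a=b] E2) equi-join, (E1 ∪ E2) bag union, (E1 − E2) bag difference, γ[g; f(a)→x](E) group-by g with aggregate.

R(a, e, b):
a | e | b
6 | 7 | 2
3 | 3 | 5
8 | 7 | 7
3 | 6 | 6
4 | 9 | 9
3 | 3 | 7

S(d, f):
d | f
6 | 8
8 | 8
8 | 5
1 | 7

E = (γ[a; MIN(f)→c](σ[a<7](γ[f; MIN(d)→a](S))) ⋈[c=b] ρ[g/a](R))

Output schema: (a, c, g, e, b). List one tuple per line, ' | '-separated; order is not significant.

Stepwise |·|:
  S → 4
  γ[f; MIN(d)→a](S) → 3
  σ[a<7](γ[f; MIN(d)→a](S)) → 2
  γ[a; MIN(f)→c](σ[a<7](γ[f; MIN(d)→a](S))) → 2
  R → 6
  ρ[g/a](R) → 6
  (γ[a; MIN(f)→c](σ[a<7](γ[f; MIN(d)→a](S))) ⋈[c=b] ρ[g/a](R)) → 2

== RESULT ==
a | c | g | e | b
1 | 7 | 3 | 3 | 7
1 | 7 | 8 | 7 | 7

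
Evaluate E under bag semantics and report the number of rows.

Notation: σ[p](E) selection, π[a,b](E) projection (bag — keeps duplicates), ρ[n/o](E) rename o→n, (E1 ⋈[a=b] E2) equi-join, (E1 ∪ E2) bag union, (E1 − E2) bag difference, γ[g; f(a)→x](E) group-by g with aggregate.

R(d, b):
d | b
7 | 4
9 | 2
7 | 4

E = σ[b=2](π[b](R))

Per-node cardinality:
  R → 3
  π[b](R) → 3
  σ[b=2](π[b](R)) → 1

|E| = 1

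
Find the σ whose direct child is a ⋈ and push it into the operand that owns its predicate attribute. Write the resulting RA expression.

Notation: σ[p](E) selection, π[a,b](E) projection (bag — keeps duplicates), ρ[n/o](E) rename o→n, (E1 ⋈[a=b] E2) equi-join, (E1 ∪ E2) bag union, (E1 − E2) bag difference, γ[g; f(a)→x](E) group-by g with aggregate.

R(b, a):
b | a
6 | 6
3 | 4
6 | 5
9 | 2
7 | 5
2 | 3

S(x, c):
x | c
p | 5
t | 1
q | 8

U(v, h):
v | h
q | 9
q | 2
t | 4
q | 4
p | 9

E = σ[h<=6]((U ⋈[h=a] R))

σ filters on h, owned by the left side.
E' = (σ[h<=6](U) ⋈[h=a] R)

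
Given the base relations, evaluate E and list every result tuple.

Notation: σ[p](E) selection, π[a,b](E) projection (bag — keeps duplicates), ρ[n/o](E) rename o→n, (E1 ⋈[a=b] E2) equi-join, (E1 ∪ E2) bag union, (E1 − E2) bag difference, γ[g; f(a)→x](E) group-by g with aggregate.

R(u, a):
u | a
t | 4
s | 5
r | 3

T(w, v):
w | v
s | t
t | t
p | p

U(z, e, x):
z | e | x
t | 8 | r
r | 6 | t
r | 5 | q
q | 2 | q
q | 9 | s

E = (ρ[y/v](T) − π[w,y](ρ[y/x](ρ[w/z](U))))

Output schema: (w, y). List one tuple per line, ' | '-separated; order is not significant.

Per-node cardinality:
  T → 3
  ρ[y/v](T) → 3
  U → 5
  ρ[w/z](U) → 5
  ρ[y/x](ρ[w/z](U)) → 5
  π[w,y](ρ[y/x](ρ[w/z](U))) → 5
  (ρ[y/v](T) − π[w,y](ρ[y/x](ρ[w/z](U)))) → 3

== RESULT ==
w | y
p | p
s | t
t | t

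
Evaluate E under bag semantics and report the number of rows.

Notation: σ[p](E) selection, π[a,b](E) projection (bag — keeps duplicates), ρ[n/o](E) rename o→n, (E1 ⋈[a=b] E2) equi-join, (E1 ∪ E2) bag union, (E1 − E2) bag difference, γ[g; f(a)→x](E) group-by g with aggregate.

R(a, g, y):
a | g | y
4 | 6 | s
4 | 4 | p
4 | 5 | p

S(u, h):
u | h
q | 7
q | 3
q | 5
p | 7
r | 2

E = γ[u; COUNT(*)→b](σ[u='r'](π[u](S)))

Per-node cardinality:
  S → 5
  π[u](S) → 5
  σ[u='r'](π[u](S)) → 1
  γ[u; COUNT(*)→b](σ[u='r'](π[u](S))) → 1

|E| = 1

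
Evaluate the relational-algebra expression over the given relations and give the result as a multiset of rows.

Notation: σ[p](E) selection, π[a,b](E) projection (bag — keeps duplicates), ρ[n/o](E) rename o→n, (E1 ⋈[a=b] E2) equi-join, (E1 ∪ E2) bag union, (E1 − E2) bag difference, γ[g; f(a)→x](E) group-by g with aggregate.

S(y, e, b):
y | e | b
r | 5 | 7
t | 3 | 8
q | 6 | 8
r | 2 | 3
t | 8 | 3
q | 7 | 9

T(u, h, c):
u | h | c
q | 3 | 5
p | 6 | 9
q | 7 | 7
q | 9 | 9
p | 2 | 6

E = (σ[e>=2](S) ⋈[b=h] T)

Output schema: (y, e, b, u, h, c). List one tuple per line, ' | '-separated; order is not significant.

Subexpression sizes:
  S → 6
  σ[e>=2](S) → 6
  T → 5
  (σ[e>=2](S) ⋈[b=h] T) → 4

== RESULT ==
y | e | b | u | h | c
q | 7 | 9 | q | 9 | 9
r | 2 | 3 | q | 3 | 5
r | 5 | 7 | q | 7 | 7
t | 8 | 3 | q | 3 | 5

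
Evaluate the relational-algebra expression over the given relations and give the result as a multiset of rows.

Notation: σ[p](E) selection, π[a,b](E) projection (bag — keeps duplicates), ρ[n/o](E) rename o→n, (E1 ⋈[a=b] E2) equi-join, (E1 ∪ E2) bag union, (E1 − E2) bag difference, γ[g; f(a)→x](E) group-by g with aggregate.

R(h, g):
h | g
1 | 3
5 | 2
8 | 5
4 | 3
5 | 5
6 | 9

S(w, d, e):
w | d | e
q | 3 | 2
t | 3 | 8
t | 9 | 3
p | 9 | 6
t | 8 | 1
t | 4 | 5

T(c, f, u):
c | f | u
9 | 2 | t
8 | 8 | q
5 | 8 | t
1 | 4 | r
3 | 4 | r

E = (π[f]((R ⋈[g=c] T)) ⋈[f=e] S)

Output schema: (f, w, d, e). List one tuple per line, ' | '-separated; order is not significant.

Row counts bottom-up:
  R → 6
  T → 5
  (R ⋈[g=c] T) → 5
  π[f]((R ⋈[g=c] T)) → 5
  S → 6
  (π[f]((R ⋈[g=c] T)) ⋈[f=e] S) → 3

== RESULT ==
f | w | d | e
2 | q | 3 | 2
8 | t | 3 | 8
8 | t | 3 | 8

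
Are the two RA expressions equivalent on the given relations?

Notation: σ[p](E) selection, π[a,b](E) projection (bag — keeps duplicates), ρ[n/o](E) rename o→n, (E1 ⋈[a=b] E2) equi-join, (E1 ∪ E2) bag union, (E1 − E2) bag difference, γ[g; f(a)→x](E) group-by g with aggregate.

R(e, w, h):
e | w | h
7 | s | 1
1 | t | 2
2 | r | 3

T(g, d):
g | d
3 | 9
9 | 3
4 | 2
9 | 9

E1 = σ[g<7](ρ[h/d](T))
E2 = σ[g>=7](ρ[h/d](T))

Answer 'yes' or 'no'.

E1 per-node cardinality:
  T → 4
  ρ[h/d](T) → 4
  σ[g<7](ρ[h/d](T)) → 2
E2 per-node cardinality:
  T → 4
  ρ[h/d](T) → 4
  σ[g>=7](ρ[h/d](T)) → 2

E1 result:
g | h
3 | 9
4 | 2
E2 result:
g | h
9 | 3
9 | 9
Witness: (9, 3) appears 0× in E1 but 1× in E2.

no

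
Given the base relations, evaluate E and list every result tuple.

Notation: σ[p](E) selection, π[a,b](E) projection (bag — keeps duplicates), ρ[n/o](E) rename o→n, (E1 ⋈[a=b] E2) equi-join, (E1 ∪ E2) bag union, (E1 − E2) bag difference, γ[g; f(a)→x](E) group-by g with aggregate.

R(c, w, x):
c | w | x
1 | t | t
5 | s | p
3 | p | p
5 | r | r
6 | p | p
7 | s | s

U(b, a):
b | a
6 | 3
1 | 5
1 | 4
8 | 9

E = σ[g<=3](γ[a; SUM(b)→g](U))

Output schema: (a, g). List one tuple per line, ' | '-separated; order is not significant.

Row counts bottom-up:
  U → 4
  γ[a; SUM(b)→g](U) → 4
  σ[g<=3](γ[a; SUM(b)→g](U)) → 2

== RESULT ==
a | g
4 | 1
5 | 1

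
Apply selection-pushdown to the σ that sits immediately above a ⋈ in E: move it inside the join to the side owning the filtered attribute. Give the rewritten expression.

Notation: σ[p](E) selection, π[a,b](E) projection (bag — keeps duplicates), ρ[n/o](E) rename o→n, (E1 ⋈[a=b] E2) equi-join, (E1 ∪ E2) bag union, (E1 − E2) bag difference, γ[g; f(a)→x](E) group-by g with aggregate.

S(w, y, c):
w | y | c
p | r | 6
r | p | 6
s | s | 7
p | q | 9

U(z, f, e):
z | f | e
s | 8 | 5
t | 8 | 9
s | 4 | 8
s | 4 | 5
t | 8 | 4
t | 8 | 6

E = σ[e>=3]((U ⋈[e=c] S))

σ filters on e, owned by the left side.
E' = (σ[e>=3](U) ⋈[e=c] S)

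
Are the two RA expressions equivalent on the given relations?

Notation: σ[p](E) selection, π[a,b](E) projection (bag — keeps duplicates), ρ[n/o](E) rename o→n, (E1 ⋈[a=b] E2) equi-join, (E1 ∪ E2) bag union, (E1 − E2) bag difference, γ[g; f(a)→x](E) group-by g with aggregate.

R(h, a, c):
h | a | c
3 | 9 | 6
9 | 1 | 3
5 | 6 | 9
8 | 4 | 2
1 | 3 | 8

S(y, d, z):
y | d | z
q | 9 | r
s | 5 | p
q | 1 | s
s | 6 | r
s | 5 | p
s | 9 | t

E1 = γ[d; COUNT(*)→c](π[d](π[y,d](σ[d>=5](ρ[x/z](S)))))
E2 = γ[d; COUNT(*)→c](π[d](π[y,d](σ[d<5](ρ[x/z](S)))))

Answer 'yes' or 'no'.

E1 subexpression sizes:
  S → 6
  ρ[x/z](S) → 6
  σ[d>=5](ρ[x/z](S)) → 5
  π[y,d](σ[d>=5](ρ[x/z](S))) → 5
  π[d](π[y,d](σ[d>=5](ρ[x/z](S)))) → 5
  γ[d; COUNT(*)→c](π[d](π[y,d](σ[d>=5](ρ[x/z](S))))) → 3
E2 subexpression sizes:
  S → 6
  ρ[x/z](S) → 6
  σ[d<5](ρ[x/z](S)) → 1
  π[y,d](σ[d<5](ρ[x/z](S))) → 1
  π[d](π[y,d](σ[d<5](ρ[x/z](S)))) → 1
  γ[d; COUNT(*)→c](π[d](π[y,d](σ[d<5](ρ[x/z](S))))) → 1

E1 result:
d | c
5 | 2
6 | 1
9 | 2
E2 result:
d | c
1 | 1
Witness: (6, 1) appears 1× in E1 but 0× in E2.

no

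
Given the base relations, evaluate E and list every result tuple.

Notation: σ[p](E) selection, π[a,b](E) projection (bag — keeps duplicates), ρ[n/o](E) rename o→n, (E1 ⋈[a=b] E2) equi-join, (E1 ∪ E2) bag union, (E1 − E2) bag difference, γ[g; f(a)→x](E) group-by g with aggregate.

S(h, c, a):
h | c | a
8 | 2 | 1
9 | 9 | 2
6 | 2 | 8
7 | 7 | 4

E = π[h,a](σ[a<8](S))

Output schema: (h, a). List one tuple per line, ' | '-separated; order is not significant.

Per-node cardinality:
  S → 4
  σ[a<8](S) → 3
  π[h,a](σ[a<8](S)) → 3

== RESULT ==
h | a
7 | 4
8 | 1
9 | 2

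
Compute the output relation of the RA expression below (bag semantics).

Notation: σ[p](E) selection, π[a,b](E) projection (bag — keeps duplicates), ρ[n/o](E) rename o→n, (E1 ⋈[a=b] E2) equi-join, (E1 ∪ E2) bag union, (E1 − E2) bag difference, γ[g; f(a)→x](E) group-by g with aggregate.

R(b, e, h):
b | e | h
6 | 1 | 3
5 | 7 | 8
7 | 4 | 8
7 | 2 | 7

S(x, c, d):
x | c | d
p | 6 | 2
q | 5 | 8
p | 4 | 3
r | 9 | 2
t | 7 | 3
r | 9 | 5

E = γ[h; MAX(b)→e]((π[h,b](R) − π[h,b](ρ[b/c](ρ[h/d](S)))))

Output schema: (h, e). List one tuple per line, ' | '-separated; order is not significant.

Subexpression sizes:
  R → 4
  π[h,b](R) → 4
  S → 6
  ρ[h/d](S) → 6
  ρ[b/c](ρ[h/d](S)) → 6
  π[h,b](ρ[b/c](ρ[h/d](S))) → 6
  (π[h,b](R) − π[h,b](ρ[b/c](ρ[h/d](S)))) → 3
  γ[h; MAX(b)→e]((π[h,b](R) − π[h,b](ρ[b/c](ρ[h/d](S))))) → 3

== RESULT ==
h | e
3 | 6
7 | 7
8 | 7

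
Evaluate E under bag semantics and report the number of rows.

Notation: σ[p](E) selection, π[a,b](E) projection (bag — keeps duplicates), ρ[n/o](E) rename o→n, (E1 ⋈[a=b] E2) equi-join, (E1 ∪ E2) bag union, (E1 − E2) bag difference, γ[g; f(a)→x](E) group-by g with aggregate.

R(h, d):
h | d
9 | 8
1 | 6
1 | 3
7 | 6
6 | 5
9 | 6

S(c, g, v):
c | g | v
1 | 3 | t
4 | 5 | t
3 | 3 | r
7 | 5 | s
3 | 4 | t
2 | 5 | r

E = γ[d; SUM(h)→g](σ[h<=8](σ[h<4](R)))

Row counts bottom-up:
  R → 6
  σ[h<4](R) → 2
  σ[h<=8](σ[h<4](R)) → 2
  γ[d; SUM(h)→g](σ[h<=8](σ[h<4](R))) → 2

|E| = 2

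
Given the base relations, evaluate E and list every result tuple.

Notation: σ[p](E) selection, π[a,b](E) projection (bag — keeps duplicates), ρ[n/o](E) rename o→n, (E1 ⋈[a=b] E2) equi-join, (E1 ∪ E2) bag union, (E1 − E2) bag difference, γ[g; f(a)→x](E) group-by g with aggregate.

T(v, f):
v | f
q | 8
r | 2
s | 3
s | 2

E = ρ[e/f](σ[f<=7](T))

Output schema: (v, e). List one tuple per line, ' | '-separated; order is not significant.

Row counts bottom-up:
  T → 4
  σ[f<=7](T) → 3
  ρ[e/f](σ[f<=7](T)) → 3

== RESULT ==
v | e
r | 2
s | 2
s | 3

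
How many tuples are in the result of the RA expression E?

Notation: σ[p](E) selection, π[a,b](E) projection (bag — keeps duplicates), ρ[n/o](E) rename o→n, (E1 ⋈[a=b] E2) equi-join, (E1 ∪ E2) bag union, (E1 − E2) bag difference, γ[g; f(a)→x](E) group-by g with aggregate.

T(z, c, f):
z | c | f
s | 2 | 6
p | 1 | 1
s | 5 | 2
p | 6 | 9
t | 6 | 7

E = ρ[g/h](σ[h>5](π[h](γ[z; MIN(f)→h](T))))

Row counts bottom-up:
  T → 5
  γ[z; MIN(f)→h](T) → 3
  π[h](γ[z; MIN(f)→h](T)) → 3
  σ[h>5](π[h](γ[z; MIN(f)→h](T))) → 1
  ρ[g/h](σ[h>5](π[h](γ[z; MIN(f)→h](T)))) → 1

|E| = 1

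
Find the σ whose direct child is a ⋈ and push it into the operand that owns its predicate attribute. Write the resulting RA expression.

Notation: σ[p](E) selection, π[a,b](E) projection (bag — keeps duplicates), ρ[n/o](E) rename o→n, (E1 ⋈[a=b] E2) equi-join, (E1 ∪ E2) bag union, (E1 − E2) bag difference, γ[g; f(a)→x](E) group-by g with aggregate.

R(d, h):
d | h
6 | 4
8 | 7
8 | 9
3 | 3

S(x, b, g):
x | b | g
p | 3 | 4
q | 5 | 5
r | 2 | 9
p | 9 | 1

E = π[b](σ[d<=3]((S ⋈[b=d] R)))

σ filters on d, owned by the right side.
E' = π[b]((S ⋈[b=d] σ[d<=3](R)))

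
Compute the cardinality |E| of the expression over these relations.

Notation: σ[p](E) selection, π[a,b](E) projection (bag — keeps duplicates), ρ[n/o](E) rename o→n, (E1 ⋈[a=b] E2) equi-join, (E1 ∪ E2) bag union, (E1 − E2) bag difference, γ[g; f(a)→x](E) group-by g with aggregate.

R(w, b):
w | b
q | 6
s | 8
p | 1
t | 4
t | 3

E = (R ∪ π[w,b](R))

Stepwise |·|:
  R → 5
  R → 5
  π[w,b](R) → 5
  (R ∪ π[w,b](R)) → 10

|E| = 10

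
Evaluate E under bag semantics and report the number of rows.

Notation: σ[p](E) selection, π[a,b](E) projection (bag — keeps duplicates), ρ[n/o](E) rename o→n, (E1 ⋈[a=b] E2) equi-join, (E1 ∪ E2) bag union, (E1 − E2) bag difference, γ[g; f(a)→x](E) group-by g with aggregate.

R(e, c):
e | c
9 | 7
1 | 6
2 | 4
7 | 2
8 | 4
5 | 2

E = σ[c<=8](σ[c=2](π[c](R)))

Row counts bottom-up:
  R → 6
  π[c](R) → 6
  σ[c=2](π[c](R)) → 2
  σ[c<=8](σ[c=2](π[c](R))) → 2

|E| = 2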